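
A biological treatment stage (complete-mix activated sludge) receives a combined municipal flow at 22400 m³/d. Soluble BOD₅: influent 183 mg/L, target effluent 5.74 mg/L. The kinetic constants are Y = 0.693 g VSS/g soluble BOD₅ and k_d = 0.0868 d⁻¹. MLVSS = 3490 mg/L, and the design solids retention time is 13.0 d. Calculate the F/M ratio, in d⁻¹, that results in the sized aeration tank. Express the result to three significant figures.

Steady-state biomass mass balance: V·X·(1 + k_d·θ_c) = Y·Q·(S₀ − S)·θ_c, so V = 0.693 × 22400 × (183 − 5.74) × 13.0 / [3490 × (1 + 0.0868 × 13.0)] = 3.58×10^7 / 7428 = 4816 m³.
Food-to-microorganism ratio F/M = Q S₀ / (V X) = 22400 × 183 / (4816 × 3490) = 0.2439 d⁻¹.

F/M ≈ 0.244 d⁻¹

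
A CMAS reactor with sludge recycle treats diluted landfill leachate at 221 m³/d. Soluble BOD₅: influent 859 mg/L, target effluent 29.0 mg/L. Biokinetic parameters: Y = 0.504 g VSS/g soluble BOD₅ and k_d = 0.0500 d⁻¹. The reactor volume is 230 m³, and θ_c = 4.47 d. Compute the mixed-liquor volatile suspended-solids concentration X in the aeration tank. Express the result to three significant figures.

X ≈ 1470 mg/L

X = Y·Q·ΔS·θ_c / [V·(1 + k_d θ_c)] = 0.504 × 221 × (859 − 29.0) × 4.47 / [230 × (1 + 0.0500 × 4.47)] = 1469 mg/L.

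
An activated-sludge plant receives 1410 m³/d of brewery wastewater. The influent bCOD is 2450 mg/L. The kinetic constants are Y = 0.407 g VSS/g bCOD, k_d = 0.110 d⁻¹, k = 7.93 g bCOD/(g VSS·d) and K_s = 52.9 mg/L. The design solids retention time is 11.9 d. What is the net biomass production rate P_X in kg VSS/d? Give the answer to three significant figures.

Effluent substrate depends only on kinetics and SRT: S = K_s(1 + k_d θ_c) / [θ_c(Yk − k_d) − 1] = 52.9 × (1 + 0.110 × 11.9) / [11.9 × (0.407 × 7.93 − 0.110) − 1] = 122.1 / 36.10 = 3.384 mg/L.
Observed yield with endogenous decay: Y_obs = Y / (1 + k_d·θ_c) = 0.407 / (1 + 0.110 × 11.9) = 0.407 / 2.309 = 0.1763 g VSS/g bCOD.
Mass of bCOD removed per day: Q(S₀ − S) = 1410 × 2447 g/m³ = 3450 kg/d.
P_X = Y_obs · Q(S₀ − S) = 0.1763 × 3450 = 608.1 kg VSS/d.

P_X ≈ 608 kg VSS/d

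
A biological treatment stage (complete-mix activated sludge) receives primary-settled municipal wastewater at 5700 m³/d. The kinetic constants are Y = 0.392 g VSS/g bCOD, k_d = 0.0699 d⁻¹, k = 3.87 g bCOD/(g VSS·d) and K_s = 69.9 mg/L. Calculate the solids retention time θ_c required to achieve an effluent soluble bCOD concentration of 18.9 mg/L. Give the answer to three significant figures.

θ_c ≈ 3.95 d

At the target effluent, Y k S/(K_s+S) = 0.392×3.87×18.9/88.80 = 0.3229 d⁻¹.
1/θ_c = 0.3229 − 0.0699 = 0.2530 d⁻¹, so θ_c = 3.953 d.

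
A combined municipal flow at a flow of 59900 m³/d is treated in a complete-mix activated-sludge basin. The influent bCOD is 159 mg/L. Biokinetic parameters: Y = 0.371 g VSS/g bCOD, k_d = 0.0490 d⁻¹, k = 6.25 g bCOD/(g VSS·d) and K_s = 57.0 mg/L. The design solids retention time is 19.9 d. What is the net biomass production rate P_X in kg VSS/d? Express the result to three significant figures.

Effluent substrate depends only on kinetics and SRT: S = K_s(1 + k_d θ_c) / [θ_c(Yk − k_d) − 1] = 57.0 × (1 + 0.0490 × 19.9) / [19.9 × (0.371 × 6.25 − 0.0490) − 1] = 112.6 / 44.17 = 2.549 mg/L.
Correct the yield for decay: Y_obs = Y/(1 + k_d θ_c) = 0.371 / (1 + 0.0490 × 19.9) = 0.371 / 1.975 = 0.1878.
ΔS = 159 − 2.55 = 156.4 mg/L, so the substrate removal rate is 59900 × 156.4/1000 = 9371 kg bCOD/d.
So the net sludge growth is P_X = 0.1878 × 9371 = 1760 kg VSS/d.

P_X ≈ 1760 kg VSS/d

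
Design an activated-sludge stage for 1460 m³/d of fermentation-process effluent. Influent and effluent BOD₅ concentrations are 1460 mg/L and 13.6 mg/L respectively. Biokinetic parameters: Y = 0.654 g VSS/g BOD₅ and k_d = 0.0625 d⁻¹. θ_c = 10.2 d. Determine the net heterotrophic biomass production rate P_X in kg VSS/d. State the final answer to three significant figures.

Y_obs = Y / (1 + k_d θ_c) = 0.654 / (1 + 0.0625 × 10.2) = 0.654 / 1.637 = 0.3994.
ΔS = 1460 − 13.6 = 1446 mg/L, so the substrate removal rate is 1460 × 1446/1000 = 2112 kg BOD₅/d.
So the net sludge growth is P_X = 0.3994 × 2112 = 843.4 kg VSS/d.

P_X ≈ 843 kg VSS/d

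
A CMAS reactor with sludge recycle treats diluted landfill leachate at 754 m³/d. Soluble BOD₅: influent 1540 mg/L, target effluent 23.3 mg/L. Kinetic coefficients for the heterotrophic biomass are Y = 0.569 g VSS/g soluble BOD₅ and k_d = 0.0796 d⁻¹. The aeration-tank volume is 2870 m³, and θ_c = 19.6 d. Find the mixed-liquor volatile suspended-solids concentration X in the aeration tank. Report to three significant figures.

Solving the biomass balance for X: X = Y Q (S₀−S) θ_c / [V (1+k_d θ_c)] = 0.569 × 754 × (1540 − 23.3) × 19.6 / [2870 × (1 + 0.0796 × 19.6)] = 1736 mg/L.

X ≈ 1740 mg/L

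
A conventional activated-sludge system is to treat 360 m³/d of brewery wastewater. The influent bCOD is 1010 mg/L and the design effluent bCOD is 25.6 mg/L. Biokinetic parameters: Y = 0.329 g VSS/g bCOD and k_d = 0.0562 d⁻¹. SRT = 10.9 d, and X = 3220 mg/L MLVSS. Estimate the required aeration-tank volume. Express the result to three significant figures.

Rearranging the biomass balance for a CMAS with decay, V = Y·Q·ΔS·θ_c / [X·(1+k_d θ_c)] = 0.329 × 360 × (1010 − 25.6) × 10.9 / [3220 × (1 + 0.0562 × 10.9)] = 1.27×10^6 / 5193 = 244.7 m³.

V ≈ 245 m³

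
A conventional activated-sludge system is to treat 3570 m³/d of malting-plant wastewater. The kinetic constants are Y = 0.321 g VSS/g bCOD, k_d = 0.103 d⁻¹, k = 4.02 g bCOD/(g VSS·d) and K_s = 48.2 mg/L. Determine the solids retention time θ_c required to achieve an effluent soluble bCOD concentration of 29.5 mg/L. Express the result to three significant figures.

Specific growth rate at S = 29.5 mg/L: μ = YkS/(K_s+S) = 0.321·4.02·29.5/(48.2+29.5) = 0.4899 d⁻¹.
1/θ_c = 0.4899 − 0.103 = 0.3869 d⁻¹, so θ_c = 2.584 d.

θ_c ≈ 2.58 d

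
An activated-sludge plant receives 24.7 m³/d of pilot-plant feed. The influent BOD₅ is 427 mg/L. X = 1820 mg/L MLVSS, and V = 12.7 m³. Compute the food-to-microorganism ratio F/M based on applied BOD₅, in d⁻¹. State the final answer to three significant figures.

F/M = Q·S₀ / (V·X) = 24.7 × 427 / (12.70 × 1820) = 0.4563 g BOD₅·(g VSS·d)⁻¹.

F/M ≈ 0.456 d⁻¹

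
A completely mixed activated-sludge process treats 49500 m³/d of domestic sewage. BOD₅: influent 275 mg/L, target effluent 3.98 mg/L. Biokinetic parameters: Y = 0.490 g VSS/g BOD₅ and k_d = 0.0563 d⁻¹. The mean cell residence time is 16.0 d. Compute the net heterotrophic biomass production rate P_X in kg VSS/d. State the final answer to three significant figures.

P_X ≈ 3460 kg VSS/d

The observed yield is Y_obs = Y/(1 + k_d·θ_c) = 0.490 / (1 + 0.0563 × 16.0) = 0.490 / 1.901 = 0.2578 g VSS per g BOD₅ removed.
Q·(S₀ − S) = 49500 × (275 − 3.98) × 10⁻³ = 13415 kg/d removed.
Net biomass production P_X = Y_obs × Q·(S₀ − S) = 0.2578 × 13415 = 3458 kg VSS/d.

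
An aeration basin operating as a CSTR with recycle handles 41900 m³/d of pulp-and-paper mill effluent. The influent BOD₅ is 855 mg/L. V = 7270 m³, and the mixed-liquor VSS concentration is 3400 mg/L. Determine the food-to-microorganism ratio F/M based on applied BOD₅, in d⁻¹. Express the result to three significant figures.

F/M = Q·S₀ / (V·X) = 41900 × 855 / (7270 × 3400) = 1.449 g BOD₅·(g VSS·d)⁻¹.

F/M ≈ 1.45 d⁻¹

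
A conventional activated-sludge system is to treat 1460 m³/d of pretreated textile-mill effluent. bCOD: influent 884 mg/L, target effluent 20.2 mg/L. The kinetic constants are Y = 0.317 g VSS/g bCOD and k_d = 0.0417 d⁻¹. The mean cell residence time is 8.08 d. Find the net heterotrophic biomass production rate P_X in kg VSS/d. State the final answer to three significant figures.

P_X ≈ 299 kg VSS/d

The observed yield is Y_obs = Y/(1 + k_d·θ_c) = 0.317 / (1 + 0.0417 × 8.08) = 0.317 / 1.337 = 0.2371 g VSS per g bCOD removed.
Substrate removed = Q·(S₀ − S) = 1460 m³/d × (884 − 20.2) g/m³ = 1.26×10^6 g/d = 1261 kg/d.
Net biomass production P_X = Y_obs × Q·(S₀ − S) = 0.2371 × 1261 = 299.0 kg VSS/d.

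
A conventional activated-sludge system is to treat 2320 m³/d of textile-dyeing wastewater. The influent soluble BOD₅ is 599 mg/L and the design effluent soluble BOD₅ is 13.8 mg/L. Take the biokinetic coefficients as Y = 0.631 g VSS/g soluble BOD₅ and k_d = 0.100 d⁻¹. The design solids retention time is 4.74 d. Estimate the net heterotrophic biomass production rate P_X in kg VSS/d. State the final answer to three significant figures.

P_X ≈ 581 kg VSS/d

Correct the yield for decay: Y_obs = Y/(1 + k_d θ_c) = 0.631 / (1 + 0.100 × 4.74) = 0.631 / 1.474 = 0.4281.
Q·(S₀ − S) = 2320 × (599 − 13.8) × 10⁻³ = 1358 kg/d removed.
So the net sludge growth is P_X = 0.4281 × 1358 = 581.2 kg VSS/d.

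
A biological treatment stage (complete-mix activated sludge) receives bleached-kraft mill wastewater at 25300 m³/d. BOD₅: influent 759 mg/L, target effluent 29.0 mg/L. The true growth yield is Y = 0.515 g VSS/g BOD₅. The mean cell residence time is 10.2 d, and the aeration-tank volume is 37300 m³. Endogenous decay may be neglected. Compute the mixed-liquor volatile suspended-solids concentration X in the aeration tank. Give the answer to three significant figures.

Without decay, X = Y Q (S₀−S) θ_c / V = 0.515 × 25300 × (759 − 29.0) × 10.2 / 37300 = 2601 mg/L.

X ≈ 2600 mg/L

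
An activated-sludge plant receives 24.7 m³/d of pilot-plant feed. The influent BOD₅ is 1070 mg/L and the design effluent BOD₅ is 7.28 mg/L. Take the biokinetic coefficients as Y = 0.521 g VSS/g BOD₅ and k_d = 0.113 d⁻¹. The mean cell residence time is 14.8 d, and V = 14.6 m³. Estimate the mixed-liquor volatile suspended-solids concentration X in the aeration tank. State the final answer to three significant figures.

X ≈ 5190 mg/L

From V·X·(1 + k_d·θ_c) = Y·Q·(S₀ − S)·θ_c: X = 0.521 × 24.7 × (1070 − 7.28) × 14.8 / [14.6 × (1 + 0.113 × 14.8)] = 5188 mg/L.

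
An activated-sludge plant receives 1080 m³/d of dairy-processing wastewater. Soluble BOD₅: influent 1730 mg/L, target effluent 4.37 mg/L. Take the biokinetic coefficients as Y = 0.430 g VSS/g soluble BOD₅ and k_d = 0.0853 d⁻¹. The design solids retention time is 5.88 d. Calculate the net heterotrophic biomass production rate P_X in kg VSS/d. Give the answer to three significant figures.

Correct the yield for decay: Y_obs = Y/(1 + k_d θ_c) = 0.430 / (1 + 0.0853 × 5.88) = 0.430 / 1.502 = 0.2864.
Mass of soluble BOD₅ removed per day: Q(S₀ − S) = 1080 × 1726 g/m³ = 1864 kg/d.
P_X = Y_obs · Q(S₀ − S) = 0.2864 × 1864 = 533.7 kg VSS/d.

P_X ≈ 534 kg VSS/d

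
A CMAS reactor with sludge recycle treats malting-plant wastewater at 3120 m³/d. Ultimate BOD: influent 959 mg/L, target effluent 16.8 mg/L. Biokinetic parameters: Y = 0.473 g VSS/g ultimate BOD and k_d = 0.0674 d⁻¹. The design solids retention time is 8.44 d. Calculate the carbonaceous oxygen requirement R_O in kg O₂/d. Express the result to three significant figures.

Y_obs = Y / (1 + k_d θ_c) = 0.473 / (1 + 0.0674 × 8.44) = 0.473 / 1.569 = 0.3015.
ΔS = 959 − 16.8 = 942.2 mg/L, so the substrate removal rate is 3120 × 942.2/1000 = 2940 kg ultimate BOD/d.
Net sludge production P_X = 0.3015 × 2940 = 886.3 kg VSS/d.
Carbonaceous O₂ demand = substrate oxidised − cell-mass equivalent = 2940 − 1.42 × 886.3 = 1681 kg O₂/d.

R_O ≈ 1680 kg O₂/d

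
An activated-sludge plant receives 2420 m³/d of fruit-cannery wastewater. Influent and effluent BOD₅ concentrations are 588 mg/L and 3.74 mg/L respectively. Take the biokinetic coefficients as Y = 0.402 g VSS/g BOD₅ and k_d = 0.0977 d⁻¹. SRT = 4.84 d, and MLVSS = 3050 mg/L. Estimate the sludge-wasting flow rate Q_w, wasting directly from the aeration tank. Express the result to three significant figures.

Q_w ≈ 127 m³/d

Rearranging the biomass balance for a CMAS with decay, V = Y·Q·ΔS·θ_c / [X·(1+k_d θ_c)] = 0.402 × 2420 × (588 − 3.74) × 4.84 / [3050 × (1 + 0.0977 × 4.84)] = 2.75×10^6 / 4492 = 612.4 m³.
With mixed-liquor wasting, θ_c = V/Q_w, so Q_w = V/θ_c = 612.4/4.84 = 126.5 m³/d.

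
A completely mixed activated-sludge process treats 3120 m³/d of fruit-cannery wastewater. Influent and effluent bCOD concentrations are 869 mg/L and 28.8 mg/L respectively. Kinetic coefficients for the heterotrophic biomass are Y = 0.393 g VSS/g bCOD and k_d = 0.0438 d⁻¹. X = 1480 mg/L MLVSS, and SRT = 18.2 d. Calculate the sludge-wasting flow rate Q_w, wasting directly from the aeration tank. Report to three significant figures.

From the SRT design equation V = Y Q (S₀−S) θ_c / [X (1 + k_d θ_c)] = 0.393 × 3120 × (869 − 28.8) × 18.2 / [1480 × (1 + 0.0438 × 18.2)] = 1.87×10^7 / 2660 = 7049 m³.
Wasting from the aeration tank: Q_w = V / θ_c = 7049 / 18.2 = 387.3 m³/d.

Q_w ≈ 387 m³/d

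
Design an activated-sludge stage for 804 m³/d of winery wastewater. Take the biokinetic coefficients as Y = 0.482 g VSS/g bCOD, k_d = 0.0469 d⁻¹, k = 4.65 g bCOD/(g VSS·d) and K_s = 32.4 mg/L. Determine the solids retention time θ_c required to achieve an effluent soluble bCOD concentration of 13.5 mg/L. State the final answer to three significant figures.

θ_c ≈ 1.63 d

From 1/θ_c = Y·k·S/(K_s + S) − k_d: Y·k·S/(K_s+S) = 0.482 × 4.65 × 13.5 / (32.4 + 13.5) = 0.6592 d⁻¹.
Then 1/θ_c = μ − k_d = 0.6592 − 0.0469 = 0.6123 d⁻¹, giving θ_c = 1.633 d.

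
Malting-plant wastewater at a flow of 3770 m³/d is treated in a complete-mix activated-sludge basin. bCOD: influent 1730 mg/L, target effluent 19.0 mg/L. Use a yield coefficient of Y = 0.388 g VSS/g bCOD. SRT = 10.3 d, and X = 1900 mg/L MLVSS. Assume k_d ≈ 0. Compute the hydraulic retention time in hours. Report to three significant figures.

V·X = Y·Q·ΔS·θ_c gives V = 0.388 × 3770 × (1730 − 19.0) × 10.3 / 1900 = 13568 m³.
Hydraulic retention time τ = V/Q = 13568 / 3770 = 3.599 d = 86.37 h.

τ ≈ 86.4 h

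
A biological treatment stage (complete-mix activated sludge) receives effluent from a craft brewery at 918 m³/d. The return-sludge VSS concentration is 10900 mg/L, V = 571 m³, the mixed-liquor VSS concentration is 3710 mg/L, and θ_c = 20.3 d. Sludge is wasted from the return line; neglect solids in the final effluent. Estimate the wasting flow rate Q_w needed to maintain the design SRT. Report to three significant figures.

Q_w = (V·X)/(θ_c X_r) = 571.0 × 3710 / (20.3 × 10900) = 9.574 m³/d.

Q_w ≈ 9.57 m³/d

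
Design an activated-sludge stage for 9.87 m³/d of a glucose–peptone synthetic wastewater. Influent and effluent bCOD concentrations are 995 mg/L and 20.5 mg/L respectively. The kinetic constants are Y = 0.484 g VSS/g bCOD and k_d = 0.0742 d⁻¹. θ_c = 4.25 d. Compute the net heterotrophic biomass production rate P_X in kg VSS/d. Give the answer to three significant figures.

Observed yield with endogenous decay: Y_obs = Y / (1 + k_d·θ_c) = 0.484 / (1 + 0.0742 × 4.25) = 0.484 / 1.315 = 0.3680 g VSS/g bCOD.
ΔS = 995 − 20.5 = 974.5 mg/L, so the substrate removal rate is 9.87 × 974.5/1000 = 9.618 kg bCOD/d.
So the net sludge growth is P_X = 0.3680 × 9.618 = 3.539 kg VSS/d.

P_X ≈ 3.54 kg VSS/d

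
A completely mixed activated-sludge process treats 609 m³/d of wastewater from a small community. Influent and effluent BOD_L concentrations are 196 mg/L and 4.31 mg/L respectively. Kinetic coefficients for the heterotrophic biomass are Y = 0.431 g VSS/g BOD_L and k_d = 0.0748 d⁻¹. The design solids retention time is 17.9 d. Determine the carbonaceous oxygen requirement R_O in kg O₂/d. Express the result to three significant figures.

Y_obs = Y / (1 + k_d θ_c) = 0.431 / (1 + 0.0748 × 17.9) = 0.431 / 2.339 = 0.1843.
ΔS = 196 − 4.31 = 191.7 mg/L, so the substrate removal rate is 609 × 191.7/1000 = 116.7 kg BOD_L/d.
Biomass synthesised: P_X = Y_obs × 116.7 = 21.51 kg VSS/d.
R_O = Q·ΔS − 1.42 P_X = 116.7 − 30.55 = 86.19 kg O₂/d.

R_O ≈ 86.2 kg O₂/d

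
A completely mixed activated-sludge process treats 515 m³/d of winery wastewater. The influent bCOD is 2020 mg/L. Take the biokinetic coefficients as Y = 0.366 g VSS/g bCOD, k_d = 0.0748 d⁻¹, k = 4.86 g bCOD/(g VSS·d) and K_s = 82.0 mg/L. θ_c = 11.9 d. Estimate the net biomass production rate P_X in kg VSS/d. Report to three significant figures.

For a completely mixed reactor with recycle the Lawrence–McCarty relation gives S = K_s·(1 + k_d·θ_c) / [θ_c·(Y·k − k_d) − 1] = 82.0 × (1 + 0.0748 × 11.9) / [11.9 × (0.366 × 4.86 − 0.0748) − 1] = 155.0 / 19.28 = 8.040 mg/L.
Y_obs = Y / (1 + k_d θ_c) = 0.366 / (1 + 0.0748 × 11.9) = 0.366 / 1.890 = 0.1936.
ΔS = 2020 − 8.04 = 2012 mg/L, so the substrate removal rate is 515 × 2012/1000 = 1036 kg bCOD/d.
So the net sludge growth is P_X = 0.1936 × 1036 = 200.6 kg VSS/d.

P_X ≈ 201 kg VSS/d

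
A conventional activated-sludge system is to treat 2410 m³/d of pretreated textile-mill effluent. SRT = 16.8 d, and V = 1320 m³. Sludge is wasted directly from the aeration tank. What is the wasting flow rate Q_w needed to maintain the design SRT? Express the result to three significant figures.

Wasting from the aeration tank: Q_w = V / θ_c = 1320 / 16.8 = 78.57 m³/d.

Q_w ≈ 78.6 m³/d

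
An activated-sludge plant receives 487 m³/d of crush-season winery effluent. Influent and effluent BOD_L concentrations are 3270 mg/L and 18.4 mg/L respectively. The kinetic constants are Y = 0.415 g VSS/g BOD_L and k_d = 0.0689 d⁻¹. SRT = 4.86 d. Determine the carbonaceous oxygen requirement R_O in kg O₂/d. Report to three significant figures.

R_O ≈ 884 kg O₂/d

Y_obs = Y / (1 + k_d θ_c) = 0.415 / (1 + 0.0689 × 4.86) = 0.415 / 1.335 = 0.3109.
Q·(S₀ − S) = 487 × (3270 − 18.4) × 10⁻³ = 1584 kg/d removed.
Net sludge production P_X = 0.3109 × 1584 = 492.3 kg VSS/d.
Carbonaceous O₂ demand = substrate oxidised − cell-mass equivalent = 1584 − 1.42 × 492.3 = 884.4 kg O₂/d.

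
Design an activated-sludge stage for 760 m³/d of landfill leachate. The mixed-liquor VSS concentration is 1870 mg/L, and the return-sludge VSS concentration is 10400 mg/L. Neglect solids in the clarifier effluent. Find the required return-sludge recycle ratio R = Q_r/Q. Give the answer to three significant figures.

Mass balance around the secondary clarifier (neglecting effluent solids): R = X / (X_r − X) = 1870 / (10400 − 1870) = 0.2192.

R ≈ 0.219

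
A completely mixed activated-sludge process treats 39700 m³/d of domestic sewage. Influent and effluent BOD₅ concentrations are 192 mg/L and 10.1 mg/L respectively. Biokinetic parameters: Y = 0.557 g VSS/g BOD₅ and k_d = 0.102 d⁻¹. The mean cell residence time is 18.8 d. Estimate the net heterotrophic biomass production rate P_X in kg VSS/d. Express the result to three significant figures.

Y_obs = Y / (1 + k_d θ_c) = 0.557 / (1 + 0.102 × 18.8) = 0.557 / 2.918 = 0.1909.
Mass of BOD₅ removed per day: Q(S₀ − S) = 39700 × 181.9 g/m³ = 7221 kg/d.
Biomass produced: P_X = Y_obs·Q·ΔS = 0.1909 × 7221 ≈ 1379 kg VSS/d.

P_X ≈ 1380 kg VSS/d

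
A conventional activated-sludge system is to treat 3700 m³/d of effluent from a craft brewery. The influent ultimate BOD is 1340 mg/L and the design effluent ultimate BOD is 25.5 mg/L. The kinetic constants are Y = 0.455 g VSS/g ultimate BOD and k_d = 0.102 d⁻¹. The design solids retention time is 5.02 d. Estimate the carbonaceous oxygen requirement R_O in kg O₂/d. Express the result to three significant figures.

Observed yield with endogenous decay: Y_obs = Y / (1 + k_d·θ_c) = 0.455 / (1 + 0.102 × 5.02) = 0.455 / 1.512 = 0.3009 g VSS/g ultimate BOD.
Mass of ultimate BOD removed per day: Q(S₀ − S) = 3700 × 1314 g/m³ = 4864 kg/d.
P_X = Y_obs·Q·(S₀ − S) = 0.3009 × 4864 = 1464 kg VSS/d.
Carbonaceous O₂ demand = substrate oxidised − cell-mass equivalent = 4864 − 1.42 × 1464 = 2785 kg O₂/d.

R_O ≈ 2790 kg O₂/d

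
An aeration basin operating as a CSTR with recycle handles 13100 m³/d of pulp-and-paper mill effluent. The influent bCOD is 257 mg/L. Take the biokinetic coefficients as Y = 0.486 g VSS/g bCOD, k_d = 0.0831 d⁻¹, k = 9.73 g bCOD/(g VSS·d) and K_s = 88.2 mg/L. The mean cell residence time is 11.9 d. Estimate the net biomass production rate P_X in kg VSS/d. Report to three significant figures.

For a completely mixed reactor with recycle the Lawrence–McCarty relation gives S = K_s·(1 + k_d·θ_c) / [θ_c·(Y·k − k_d) − 1] = 88.2 × (1 + 0.0831 × 11.9) / [11.9 × (0.486 × 9.73 − 0.0831) − 1] = 175.4 / 54.28 = 3.232 mg/L.
The observed yield is Y_obs = Y/(1 + k_d·θ_c) = 0.486 / (1 + 0.0831 × 11.9) = 0.486 / 1.989 = 0.2444 g VSS per g bCOD removed.
Substrate removed = Q·(S₀ − S) = 13100 m³/d × (257 − 3.23) g/m³ = 3.32×10^6 g/d = 3324 kg/d.
Biomass produced: P_X = Y_obs·Q·ΔS = 0.2444 × 3324 ≈ 812.3 kg VSS/d.

P_X ≈ 812 kg VSS/d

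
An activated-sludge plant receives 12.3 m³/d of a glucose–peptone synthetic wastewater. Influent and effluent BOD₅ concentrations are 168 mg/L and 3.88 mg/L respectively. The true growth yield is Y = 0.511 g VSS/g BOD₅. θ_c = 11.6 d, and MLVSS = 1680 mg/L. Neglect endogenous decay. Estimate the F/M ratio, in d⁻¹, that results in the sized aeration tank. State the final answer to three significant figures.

F/M ≈ 0.173 d⁻¹

Biomass mass balance (decay neglected): V·X = Y·Q·(S₀ − S)·θ_c, so V = 0.511 × 12.3 × (168 − 3.88) × 11.6 / 1680 = 7.123 m³.
F/M = applied load / biomass = Q·S₀/(V·X) = 12.3 × 168 / (7.123 × 1680) = 0.1727 d⁻¹.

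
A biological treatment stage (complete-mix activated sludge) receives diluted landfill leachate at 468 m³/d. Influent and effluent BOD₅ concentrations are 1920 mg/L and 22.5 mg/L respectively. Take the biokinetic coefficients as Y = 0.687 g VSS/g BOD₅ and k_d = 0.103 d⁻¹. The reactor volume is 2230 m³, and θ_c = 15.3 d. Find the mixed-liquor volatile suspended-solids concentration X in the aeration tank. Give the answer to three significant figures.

Solving the biomass balance for X: X = Y Q (S₀−S) θ_c / [V (1+k_d θ_c)] = 0.687 × 468 × (1920 − 22.5) × 15.3 / [2230 × (1 + 0.103 × 15.3)] = 1625 mg/L.

X ≈ 1620 mg/L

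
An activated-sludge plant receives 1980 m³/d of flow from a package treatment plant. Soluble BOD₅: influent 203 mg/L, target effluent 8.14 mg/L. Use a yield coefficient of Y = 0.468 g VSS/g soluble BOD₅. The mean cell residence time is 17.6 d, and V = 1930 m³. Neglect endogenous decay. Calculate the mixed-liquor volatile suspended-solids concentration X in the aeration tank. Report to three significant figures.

X ≈ 1650 mg/L

From V·X = Y·Q·(S₀ − S)·θ_c (decay neglected): X = 0.468 × 1980 × (203 − 8.14) × 17.6 / 1930 = 1647 mg/L.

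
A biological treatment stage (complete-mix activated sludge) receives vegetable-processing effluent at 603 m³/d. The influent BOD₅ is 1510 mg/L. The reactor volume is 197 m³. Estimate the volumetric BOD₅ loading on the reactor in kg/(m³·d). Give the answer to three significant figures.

L_v ≈ 4.62 kg BOD₅/(m³·d)

Volumetric loading L_v = Q·S₀ / V = 603 × 1510 g/m³ / 197.0 m³ = 4622 g/(m³·d) = 4.622 kg BOD₅/(m³·d).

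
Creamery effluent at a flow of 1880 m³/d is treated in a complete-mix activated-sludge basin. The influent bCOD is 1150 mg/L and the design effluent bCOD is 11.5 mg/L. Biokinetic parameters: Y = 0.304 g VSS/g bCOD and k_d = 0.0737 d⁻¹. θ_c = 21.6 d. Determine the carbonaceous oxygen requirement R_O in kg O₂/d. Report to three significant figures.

Y_obs = Y / (1 + k_d θ_c) = 0.304 / (1 + 0.0737 × 21.6) = 0.304 / 2.592 = 0.1173.
Q·(S₀ − S) = 1880 × (1150 − 11.5) × 10⁻³ = 2140 kg/d removed.
Net sludge production P_X = 0.1173 × 2140 = 251.0 kg VSS/d.
Carbonaceous O₂ demand = substrate oxidised − cell-mass equivalent = 2140 − 1.42 × 251.0 = 1784 kg O₂/d.

R_O ≈ 1780 kg O₂/d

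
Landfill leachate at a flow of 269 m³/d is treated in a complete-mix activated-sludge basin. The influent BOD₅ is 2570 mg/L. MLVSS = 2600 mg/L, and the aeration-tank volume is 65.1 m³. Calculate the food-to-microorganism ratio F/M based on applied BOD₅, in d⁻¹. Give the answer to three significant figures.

F/M = Q·S₀ / (V·X) = 269 × 2570 / (65.10 × 2600) = 4.084 g BOD₅·(g VSS·d)⁻¹.

F/M ≈ 4.08 d⁻¹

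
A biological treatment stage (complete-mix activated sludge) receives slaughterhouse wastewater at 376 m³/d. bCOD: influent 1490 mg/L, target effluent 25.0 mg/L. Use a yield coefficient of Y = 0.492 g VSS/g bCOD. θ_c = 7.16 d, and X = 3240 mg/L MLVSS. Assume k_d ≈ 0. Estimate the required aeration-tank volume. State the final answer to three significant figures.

V ≈ 599 m³

Biomass mass balance (decay neglected): V·X = Y·Q·(S₀ − S)·θ_c, so V = 0.492 × 376 × (1490 − 25.0) × 7.16 / 3240 = 598.9 m³.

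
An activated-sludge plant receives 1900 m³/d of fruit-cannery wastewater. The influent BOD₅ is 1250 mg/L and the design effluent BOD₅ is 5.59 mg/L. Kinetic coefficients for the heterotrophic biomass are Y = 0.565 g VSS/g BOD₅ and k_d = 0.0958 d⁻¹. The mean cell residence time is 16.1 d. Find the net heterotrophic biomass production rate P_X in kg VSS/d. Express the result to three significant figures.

Y_obs = Y / (1 + k_d θ_c) = 0.565 / (1 + 0.0958 × 16.1) = 0.565 / 2.542 = 0.2222.
Mass of BOD₅ removed per day: Q(S₀ − S) = 1900 × 1244 g/m³ = 2364 kg/d.
P_X = Y_obs · Q(S₀ − S) = 0.2222 × 2364 = 525.4 kg VSS/d.

P_X ≈ 525 kg VSS/d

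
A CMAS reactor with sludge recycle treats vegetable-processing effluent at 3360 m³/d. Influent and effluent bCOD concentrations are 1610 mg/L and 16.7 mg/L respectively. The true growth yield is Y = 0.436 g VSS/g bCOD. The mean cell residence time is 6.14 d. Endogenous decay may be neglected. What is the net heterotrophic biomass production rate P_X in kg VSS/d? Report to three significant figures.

Since k_d ≈ 0, Y_obs = Y = 0.436 g VSS/g bCOD.
Q·(S₀ − S) = 3360 × (1610 − 16.7) × 10⁻³ = 5353 kg/d removed.
Net biomass production P_X = Y_obs × Q·(S₀ − S) = 0.4360 × 5353 = 2334 kg VSS/d.

P_X ≈ 2330 kg VSS/d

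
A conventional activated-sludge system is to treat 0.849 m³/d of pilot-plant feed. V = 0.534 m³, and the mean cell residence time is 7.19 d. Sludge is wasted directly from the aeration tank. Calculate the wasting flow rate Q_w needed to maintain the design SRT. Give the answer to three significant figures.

Q_w ≈ 0.0743 m³/d

Wasting from the aeration tank: Q_w = V / θ_c = 0.5340 / 7.19 = 0.07427 m³/d.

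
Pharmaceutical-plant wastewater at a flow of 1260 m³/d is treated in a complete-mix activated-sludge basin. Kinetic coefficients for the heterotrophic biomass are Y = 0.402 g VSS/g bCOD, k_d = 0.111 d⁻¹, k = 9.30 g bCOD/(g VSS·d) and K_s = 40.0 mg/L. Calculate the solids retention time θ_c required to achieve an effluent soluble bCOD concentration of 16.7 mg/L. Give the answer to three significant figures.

θ_c ≈ 1.01 d

At the target effluent, Y k S/(K_s+S) = 0.402×9.30×16.7/56.70 = 1.101 d⁻¹.
1/θ_c = 1.101 − 0.111 = 0.9901 d⁻¹, so θ_c = 1.010 d.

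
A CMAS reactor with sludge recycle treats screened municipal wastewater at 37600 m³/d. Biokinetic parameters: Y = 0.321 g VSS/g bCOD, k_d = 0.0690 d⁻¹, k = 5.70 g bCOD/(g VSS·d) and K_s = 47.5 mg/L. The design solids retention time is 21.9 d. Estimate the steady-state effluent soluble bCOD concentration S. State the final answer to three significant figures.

From the Monod/SRT balance for a CMAS, S = K_s·(1+k_d θ_c)/[θ_c·(Y k − k_d) − 1] = 47.5 × (1 + 0.0690 × 21.9) / [21.9 × (0.321 × 5.70 − 0.0690) − 1] = 119.3 / 37.56 = 3.176 mg/L.

S ≈ 3.18 mg/L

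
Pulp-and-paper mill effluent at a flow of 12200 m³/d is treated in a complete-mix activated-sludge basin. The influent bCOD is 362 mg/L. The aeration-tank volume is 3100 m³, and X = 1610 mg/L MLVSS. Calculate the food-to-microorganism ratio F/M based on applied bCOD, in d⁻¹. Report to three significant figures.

F/M ≈ 0.885 d⁻¹

F/M = Q·S₀ / (V·X) = 12200 × 362 / (3100 × 1610) = 0.8849 g bCOD·(g VSS·d)⁻¹.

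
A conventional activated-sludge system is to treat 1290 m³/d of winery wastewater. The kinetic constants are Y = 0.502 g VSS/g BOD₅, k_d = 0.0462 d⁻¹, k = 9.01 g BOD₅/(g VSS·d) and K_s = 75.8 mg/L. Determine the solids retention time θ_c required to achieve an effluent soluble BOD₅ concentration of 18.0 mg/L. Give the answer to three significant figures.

Specific growth rate at S = 18.0 mg/L: μ = YkS/(K_s+S) = 0.502·9.01·18.0/(75.8+18.0) = 0.8680 d⁻¹.
Then 1/θ_c = μ − k_d = 0.8680 − 0.0462 = 0.8218 d⁻¹, giving θ_c = 1.217 d.

θ_c ≈ 1.22 d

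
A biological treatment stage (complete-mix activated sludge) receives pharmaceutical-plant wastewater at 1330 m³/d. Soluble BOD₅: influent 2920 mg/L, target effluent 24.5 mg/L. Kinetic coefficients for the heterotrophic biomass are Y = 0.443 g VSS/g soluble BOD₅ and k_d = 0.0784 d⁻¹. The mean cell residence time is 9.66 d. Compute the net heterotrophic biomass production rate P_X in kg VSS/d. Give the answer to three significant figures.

Y_obs = Y / (1 + k_d θ_c) = 0.443 / (1 + 0.0784 × 9.66) = 0.443 / 1.757 = 0.2521.
ΔS = 2920 − 24.5 = 2896 mg/L, so the substrate removal rate is 1330 × 2896/1000 = 3851 kg soluble BOD₅/d.
So the net sludge growth is P_X = 0.2521 × 3851 = 970.8 kg VSS/d.

P_X ≈ 971 kg VSS/d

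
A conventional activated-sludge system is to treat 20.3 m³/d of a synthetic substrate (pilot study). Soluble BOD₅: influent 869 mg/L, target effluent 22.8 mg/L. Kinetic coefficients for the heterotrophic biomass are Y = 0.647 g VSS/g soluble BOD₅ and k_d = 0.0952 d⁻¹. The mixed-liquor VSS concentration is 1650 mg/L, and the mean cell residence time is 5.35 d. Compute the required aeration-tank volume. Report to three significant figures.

Steady-state biomass mass balance: V·X·(1 + k_d·θ_c) = Y·Q·(S₀ − S)·θ_c, so V = 0.647 × 20.3 × (869 − 22.8) × 5.35 / [1650 × (1 + 0.0952 × 5.35)] = 5.95×10^4 / 2490 = 23.88 m³.

V ≈ 23.9 m³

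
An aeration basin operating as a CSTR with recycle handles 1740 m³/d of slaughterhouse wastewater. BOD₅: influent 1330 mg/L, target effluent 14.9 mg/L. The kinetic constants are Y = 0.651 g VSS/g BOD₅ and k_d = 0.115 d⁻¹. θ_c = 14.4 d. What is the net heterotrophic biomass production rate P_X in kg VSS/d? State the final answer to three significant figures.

Y_obs = Y / (1 + k_d θ_c) = 0.651 / (1 + 0.115 × 14.4) = 0.651 / 2.656 = 0.2451.
ΔS = 1330 − 14.9 = 1315 mg/L, so the substrate removal rate is 1740 × 1315/1000 = 2288 kg BOD₅/d.
So the net sludge growth is P_X = 0.2451 × 2288 = 560.9 kg VSS/d.

P_X ≈ 561 kg VSS/d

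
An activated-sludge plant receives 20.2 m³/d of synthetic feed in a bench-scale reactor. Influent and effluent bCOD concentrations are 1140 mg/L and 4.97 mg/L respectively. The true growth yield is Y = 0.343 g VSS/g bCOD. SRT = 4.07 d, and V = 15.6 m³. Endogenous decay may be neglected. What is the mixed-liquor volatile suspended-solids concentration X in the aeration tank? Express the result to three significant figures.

Without decay, X = Y Q (S₀−S) θ_c / V = 0.343 × 20.2 × (1140 − 4.97) × 4.07 / 15.6 = 2052 mg/L.

X ≈ 2050 mg/L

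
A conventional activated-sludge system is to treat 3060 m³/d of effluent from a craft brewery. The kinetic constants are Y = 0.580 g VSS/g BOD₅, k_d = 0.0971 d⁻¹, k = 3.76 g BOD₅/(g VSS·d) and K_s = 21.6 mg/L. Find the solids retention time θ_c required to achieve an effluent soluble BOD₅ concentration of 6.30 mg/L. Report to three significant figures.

θ_c ≈ 2.53 d

Specific growth rate at S = 6.30 mg/L: μ = YkS/(K_s+S) = 0.580·3.76·6.30/(21.6+6.30) = 0.4924 d⁻¹.
1/θ_c = 0.4924 − 0.0971 = 0.3953 d⁻¹, so θ_c = 2.529 d.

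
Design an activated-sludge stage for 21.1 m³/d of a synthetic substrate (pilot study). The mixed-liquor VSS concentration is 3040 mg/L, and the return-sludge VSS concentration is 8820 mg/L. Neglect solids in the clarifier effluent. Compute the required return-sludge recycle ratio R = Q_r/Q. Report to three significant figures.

R ≈ 0.526

Solids balance on the clarifier gives (1+R)X = R·X_r, so R = X/(X_r − X) = 3040 / (8820 − 3040) = 0.5260.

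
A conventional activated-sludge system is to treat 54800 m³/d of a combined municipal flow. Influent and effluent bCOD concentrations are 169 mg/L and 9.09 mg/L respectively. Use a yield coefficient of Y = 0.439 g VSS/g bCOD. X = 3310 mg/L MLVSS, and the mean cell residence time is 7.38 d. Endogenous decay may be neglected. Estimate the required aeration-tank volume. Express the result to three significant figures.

V ≈ 8580 m³

Biomass mass balance (decay neglected): V·X = Y·Q·(S₀ − S)·θ_c, so V = 0.439 × 54800 × (169 − 9.09) × 7.38 / 3310 = 8577 m³.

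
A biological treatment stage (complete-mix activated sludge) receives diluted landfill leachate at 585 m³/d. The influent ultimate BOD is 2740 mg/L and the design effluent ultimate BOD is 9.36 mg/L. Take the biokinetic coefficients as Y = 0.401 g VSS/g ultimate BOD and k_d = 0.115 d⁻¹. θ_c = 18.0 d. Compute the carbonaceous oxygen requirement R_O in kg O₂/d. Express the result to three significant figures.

R_O ≈ 1300 kg O₂/d

Observed yield with endogenous decay: Y_obs = Y / (1 + k_d·θ_c) = 0.401 / (1 + 0.115 × 18.0) = 0.401 / 3.070 = 0.1306 g VSS/g ultimate BOD.
ΔS = 2740 − 9.36 = 2731 mg/L, so the substrate removal rate is 585 × 2731/1000 = 1597 kg ultimate BOD/d.
Net sludge production P_X = 0.1306 × 1597 = 208.7 kg VSS/d.
R_O = Q·(S₀ − S) − 1.42·P_X = 1597 − 1.42 × 208.7 = 1301 kg O₂/d.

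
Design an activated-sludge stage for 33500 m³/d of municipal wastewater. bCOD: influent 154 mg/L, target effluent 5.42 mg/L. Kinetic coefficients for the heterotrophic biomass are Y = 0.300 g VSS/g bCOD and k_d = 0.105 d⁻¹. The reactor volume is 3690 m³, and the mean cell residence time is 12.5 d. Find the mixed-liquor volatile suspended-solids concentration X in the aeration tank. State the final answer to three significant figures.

X ≈ 2190 mg/L

Solving the biomass balance for X: X = Y Q (S₀−S) θ_c / [V (1+k_d θ_c)] = 0.300 × 33500 × (154 − 5.42) × 12.5 / [3690 × (1 + 0.105 × 12.5)] = 2187 mg/L.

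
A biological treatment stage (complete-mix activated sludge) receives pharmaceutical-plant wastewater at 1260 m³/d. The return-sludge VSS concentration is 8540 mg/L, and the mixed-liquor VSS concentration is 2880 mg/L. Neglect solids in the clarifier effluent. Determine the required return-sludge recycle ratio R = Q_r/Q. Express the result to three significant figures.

R ≈ 0.509

Mass balance around the secondary clarifier (neglecting effluent solids): R = X / (X_r − X) = 2880 / (8540 − 2880) = 0.5088.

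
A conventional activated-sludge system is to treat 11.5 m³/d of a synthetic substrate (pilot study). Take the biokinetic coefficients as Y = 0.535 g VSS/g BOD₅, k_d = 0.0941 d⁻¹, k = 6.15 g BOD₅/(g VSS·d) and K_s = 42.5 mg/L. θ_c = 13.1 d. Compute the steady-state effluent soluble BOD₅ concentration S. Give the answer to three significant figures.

S ≈ 2.32 mg/L

Effluent substrate depends only on kinetics and SRT: S = K_s(1 + k_d θ_c) / [θ_c(Yk − k_d) − 1] = 42.5 × (1 + 0.0941 × 13.1) / [13.1 × (0.535 × 6.15 − 0.0941) − 1] = 94.89 / 40.87 = 2.322 mg/L.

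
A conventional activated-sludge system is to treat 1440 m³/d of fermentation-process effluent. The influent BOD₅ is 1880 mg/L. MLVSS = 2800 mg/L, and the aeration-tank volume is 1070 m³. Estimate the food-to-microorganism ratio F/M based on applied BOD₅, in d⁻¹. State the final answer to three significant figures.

Food-to-microorganism ratio F/M = Q S₀ / (V X) = 1440 × 1880 / (1070 × 2800) = 0.9036 d⁻¹.

F/M ≈ 0.904 d⁻¹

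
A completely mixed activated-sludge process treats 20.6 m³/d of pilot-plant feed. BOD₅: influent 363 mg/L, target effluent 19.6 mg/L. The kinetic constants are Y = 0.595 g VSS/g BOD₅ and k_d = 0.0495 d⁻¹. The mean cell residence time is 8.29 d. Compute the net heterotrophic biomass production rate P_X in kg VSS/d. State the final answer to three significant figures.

P_X ≈ 2.98 kg VSS/d

The observed yield is Y_obs = Y/(1 + k_d·θ_c) = 0.595 / (1 + 0.0495 × 8.29) = 0.595 / 1.410 = 0.4219 g VSS per g BOD₅ removed.
ΔS = 363 − 19.6 = 343.4 mg/L, so the substrate removal rate is 20.6 × 343.4/1000 = 7.074 kg BOD₅/d.
Biomass produced: P_X = Y_obs·Q·ΔS = 0.4219 × 7.074 ≈ 2.984 kg VSS/d.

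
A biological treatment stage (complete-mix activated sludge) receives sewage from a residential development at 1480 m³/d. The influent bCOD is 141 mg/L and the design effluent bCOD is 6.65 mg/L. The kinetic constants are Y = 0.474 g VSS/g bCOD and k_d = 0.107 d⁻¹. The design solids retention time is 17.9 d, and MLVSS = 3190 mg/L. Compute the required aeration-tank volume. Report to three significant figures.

V ≈ 181 m³

From the SRT design equation V = Y Q (S₀−S) θ_c / [X (1 + k_d θ_c)] = 0.474 × 1480 × (141 − 6.65) × 17.9 / [3190 × (1 + 0.107 × 17.9)] = 1.69×10^6 / 9300 = 181.4 m³.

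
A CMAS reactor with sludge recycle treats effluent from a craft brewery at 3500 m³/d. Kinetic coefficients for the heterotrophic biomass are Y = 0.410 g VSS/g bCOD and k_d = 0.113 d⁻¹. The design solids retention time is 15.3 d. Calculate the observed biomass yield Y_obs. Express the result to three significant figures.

Y_obs ≈ 0.150 g VSS/g bCOD

The observed yield is Y_obs = Y/(1 + k_d·θ_c) = 0.410 / (1 + 0.113 × 15.3) = 0.410 / 2.729 = 0.1502 g VSS per g bCOD removed.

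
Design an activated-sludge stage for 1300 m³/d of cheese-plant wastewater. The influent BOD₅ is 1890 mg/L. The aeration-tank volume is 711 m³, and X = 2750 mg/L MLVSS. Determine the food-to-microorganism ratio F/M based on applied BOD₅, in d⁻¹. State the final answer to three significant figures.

Food-to-microorganism ratio F/M = Q S₀ / (V X) = 1300 × 1890 / (711.0 × 2750) = 1.257 d⁻¹.

F/M ≈ 1.26 d⁻¹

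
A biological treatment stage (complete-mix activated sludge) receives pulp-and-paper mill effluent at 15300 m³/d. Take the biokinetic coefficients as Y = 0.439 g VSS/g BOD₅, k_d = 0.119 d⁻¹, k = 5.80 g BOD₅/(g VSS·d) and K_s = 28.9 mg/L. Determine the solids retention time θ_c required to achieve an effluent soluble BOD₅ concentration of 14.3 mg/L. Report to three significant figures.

θ_c ≈ 1.38 d

At the target effluent, Y k S/(K_s+S) = 0.439×5.80×14.3/43.20 = 0.8428 d⁻¹.
1/θ_c = 0.8428 − 0.119 = 0.7238 d⁻¹, so θ_c = 1.382 d.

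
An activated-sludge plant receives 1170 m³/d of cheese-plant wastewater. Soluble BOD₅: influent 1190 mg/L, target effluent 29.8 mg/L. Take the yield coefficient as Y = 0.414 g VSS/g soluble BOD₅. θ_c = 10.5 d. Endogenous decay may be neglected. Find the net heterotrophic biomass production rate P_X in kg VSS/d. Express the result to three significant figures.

P_X ≈ 562 kg VSS/d

With endogenous decay neglected, the observed yield equals the true yield: Y_obs = Y = 0.414 g VSS/g soluble BOD₅.
Q·(S₀ − S) = 1170 × (1190 − 29.8) × 10⁻³ = 1357 kg/d removed.
P_X = Y_obs · Q(S₀ − S) = 0.4140 × 1357 = 562.0 kg VSS/d.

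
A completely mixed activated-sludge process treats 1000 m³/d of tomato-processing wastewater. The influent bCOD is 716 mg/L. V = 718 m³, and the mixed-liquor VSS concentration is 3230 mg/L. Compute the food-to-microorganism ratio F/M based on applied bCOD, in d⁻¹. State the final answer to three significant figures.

F/M = applied load / biomass = Q·S₀/(V·X) = 1000 × 716 / (718.0 × 3230) = 0.3087 d⁻¹.

F/M ≈ 0.309 d⁻¹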